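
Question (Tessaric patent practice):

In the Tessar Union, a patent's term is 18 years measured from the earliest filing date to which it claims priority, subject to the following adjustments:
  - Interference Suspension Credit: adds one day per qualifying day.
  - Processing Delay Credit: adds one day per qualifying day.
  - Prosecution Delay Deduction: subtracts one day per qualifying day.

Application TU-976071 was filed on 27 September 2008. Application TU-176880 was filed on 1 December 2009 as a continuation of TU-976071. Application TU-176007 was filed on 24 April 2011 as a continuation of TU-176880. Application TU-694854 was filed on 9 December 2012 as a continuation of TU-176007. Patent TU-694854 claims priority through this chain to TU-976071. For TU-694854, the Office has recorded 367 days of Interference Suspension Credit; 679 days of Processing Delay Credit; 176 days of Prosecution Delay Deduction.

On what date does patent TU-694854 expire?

Earliest priority filing: 27 September 2008.
Base term: 27 September 2008 + 18 years → 27 September 2026.
Interference Suspension Credit: +367 days → 29 September 2027.
Processing Delay Credit: +679 days → 8 August 2029.
Prosecution Delay Deduction: −176 days → 13 February 2029.

2029-02-13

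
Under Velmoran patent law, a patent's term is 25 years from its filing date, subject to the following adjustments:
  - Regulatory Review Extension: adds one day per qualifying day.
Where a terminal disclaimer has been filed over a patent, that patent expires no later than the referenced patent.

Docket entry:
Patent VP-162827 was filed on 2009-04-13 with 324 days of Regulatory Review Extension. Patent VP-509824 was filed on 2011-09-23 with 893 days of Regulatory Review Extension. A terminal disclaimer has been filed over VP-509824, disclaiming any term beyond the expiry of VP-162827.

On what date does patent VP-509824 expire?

March 3, 2035

Natural term of VP-509824:
  Base: filing + 25 years → 23 September 2036.
  Regulatory Review Extension: +893 days → 5 March 2039.
Expiry of referenced patent VP-162827:
  Base: filing + 25 years → 13 April 2034.
  Regulatory Review Extension: +324 days → 3 March 2035.
Terminal disclaimer: VP-509824 expires on the earlier of 5 March 2039 and 3 March 2035.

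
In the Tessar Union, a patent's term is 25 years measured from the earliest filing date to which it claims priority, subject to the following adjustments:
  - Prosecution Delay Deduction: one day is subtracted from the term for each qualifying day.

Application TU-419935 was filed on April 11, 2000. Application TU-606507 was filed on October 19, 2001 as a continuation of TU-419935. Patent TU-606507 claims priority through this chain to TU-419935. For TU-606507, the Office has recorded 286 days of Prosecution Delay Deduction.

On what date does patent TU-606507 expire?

June 29, 2024

Earliest priority filing: 11 April 2000.
Base term: 11 April 2000 + 25 years → 11 April 2025.
Prosecution Delay Deduction: −286 days → 29 June 2024.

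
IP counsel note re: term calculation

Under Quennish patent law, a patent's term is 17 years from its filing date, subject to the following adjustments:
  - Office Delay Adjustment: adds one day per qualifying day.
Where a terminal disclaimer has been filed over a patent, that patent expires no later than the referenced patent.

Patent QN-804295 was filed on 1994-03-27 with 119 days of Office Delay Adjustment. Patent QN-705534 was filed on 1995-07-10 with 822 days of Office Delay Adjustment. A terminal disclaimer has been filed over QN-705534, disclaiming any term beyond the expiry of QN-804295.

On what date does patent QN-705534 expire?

Natural term of QN-705534:
  Base: filing + 17 years → 10 July 2012.
  Office Delay Adjustment: +822 days → 10 October 2014.
Expiry of referenced patent QN-804295:
  Base: filing + 17 years → 27 March 2011.
  Office Delay Adjustment: +119 days → 24 July 2011.
Terminal disclaimer: QN-705534 expires on the earlier of 10 October 2014 and 24 July 2011.

July 24, 2011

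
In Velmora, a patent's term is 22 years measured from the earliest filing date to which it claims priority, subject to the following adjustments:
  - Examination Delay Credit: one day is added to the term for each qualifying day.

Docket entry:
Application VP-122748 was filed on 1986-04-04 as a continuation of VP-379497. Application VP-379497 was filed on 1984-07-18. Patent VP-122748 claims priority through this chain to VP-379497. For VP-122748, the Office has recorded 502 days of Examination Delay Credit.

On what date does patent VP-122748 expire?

Earliest priority filing: 18 July 1984.
Base term: 18 July 1984 + 22 years → 18 July 2006.
Examination Delay Credit: +502 days → 2 December 2007.

2007-12-02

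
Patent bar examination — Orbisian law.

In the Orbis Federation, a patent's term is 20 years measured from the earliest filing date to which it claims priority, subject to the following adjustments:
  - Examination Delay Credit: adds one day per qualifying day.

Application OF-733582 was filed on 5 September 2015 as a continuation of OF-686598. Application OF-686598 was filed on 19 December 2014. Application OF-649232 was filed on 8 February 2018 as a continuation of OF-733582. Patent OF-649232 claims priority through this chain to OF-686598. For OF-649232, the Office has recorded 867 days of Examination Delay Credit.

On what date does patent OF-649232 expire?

Earliest priority filing: 19 December 2014.
Base term: 19 December 2014 + 20 years → 19 December 2034.
Examination Delay Credit: +867 days → 4 May 2037.

2037-05-04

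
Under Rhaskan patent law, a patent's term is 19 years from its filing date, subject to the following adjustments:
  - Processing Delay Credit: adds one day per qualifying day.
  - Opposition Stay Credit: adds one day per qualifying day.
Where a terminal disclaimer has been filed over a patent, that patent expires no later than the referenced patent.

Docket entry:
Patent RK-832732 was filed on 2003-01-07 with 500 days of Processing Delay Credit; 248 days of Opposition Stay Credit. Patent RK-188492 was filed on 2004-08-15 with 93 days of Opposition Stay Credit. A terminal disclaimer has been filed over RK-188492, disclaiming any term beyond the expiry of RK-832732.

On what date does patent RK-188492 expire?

2023-11-16

Natural term of RK-188492:
  Base: filing + 19 years → 15 August 2023.
  Opposition Stay Credit: +93 days → 16 November 2023.
Expiry of referenced patent RK-832732:
  Base: filing + 19 years → 7 January 2022.
  Processing Delay Credit: +500 days → 22 May 2023.
  Opposition Stay Credit: +248 days → 25 January 2024.
Terminal disclaimer: RK-188492 expires on the earlier of 16 November 2023 and 25 January 2024.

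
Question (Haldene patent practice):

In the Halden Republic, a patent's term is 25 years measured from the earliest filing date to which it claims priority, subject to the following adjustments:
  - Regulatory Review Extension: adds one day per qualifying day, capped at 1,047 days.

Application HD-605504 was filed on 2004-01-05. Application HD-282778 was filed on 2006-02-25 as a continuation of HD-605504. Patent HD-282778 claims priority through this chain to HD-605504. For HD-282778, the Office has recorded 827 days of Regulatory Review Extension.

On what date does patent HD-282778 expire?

2031-04-12

Earliest priority filing: 5 January 2004.
Base term: 5 January 2004 + 25 years → 5 January 2029.
Regulatory Review Extension: 827 days (within the 1047-day cap) → +827 days → 12 April 2031.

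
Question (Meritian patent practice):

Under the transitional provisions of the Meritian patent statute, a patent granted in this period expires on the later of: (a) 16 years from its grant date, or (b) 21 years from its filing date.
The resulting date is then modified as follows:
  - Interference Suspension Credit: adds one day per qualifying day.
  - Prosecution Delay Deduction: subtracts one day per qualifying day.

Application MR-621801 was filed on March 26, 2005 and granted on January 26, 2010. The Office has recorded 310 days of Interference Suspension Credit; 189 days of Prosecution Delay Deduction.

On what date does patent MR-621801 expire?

2026-07-25

(a) grant + 16 years → 26 January 2026.
(b) filing + 21 years → 26 March 2026.
Later of the two: 26 March 2026.
Interference Suspension Credit: +310 days → 30 January 2027.
Prosecution Delay Deduction: −189 days → 25 July 2026.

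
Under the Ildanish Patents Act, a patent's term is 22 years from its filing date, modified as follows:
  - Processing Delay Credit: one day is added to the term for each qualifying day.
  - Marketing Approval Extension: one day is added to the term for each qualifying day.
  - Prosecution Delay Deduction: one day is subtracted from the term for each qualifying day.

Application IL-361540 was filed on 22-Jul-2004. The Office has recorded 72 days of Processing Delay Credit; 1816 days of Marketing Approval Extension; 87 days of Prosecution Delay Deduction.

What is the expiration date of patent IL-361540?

Base term: filing date + 22 years → 22 July 2026.
Processing Delay Credit: +72 days → 2 October 2026.
Marketing Approval Extension: +1816 days → 22 September 2031.
Prosecution Delay Deduction: −87 days → 27 June 2031.

June 27, 2031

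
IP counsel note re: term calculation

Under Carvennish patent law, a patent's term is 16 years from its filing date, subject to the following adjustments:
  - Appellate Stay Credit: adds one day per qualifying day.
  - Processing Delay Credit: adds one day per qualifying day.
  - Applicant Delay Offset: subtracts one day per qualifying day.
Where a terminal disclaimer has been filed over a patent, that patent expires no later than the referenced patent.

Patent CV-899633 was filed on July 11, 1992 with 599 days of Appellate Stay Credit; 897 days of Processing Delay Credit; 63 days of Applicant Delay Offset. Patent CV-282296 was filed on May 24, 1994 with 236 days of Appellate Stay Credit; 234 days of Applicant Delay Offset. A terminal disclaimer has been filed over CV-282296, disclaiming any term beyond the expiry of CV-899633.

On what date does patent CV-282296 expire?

Natural term of CV-282296:
  Base: filing + 16 years → 24 May 2010.
  Appellate Stay Credit: +236 days → 15 January 2011.
  Applicant Delay Offset: −234 days → 26 May 2010.
Expiry of referenced patent CV-899633:
  Base: filing + 16 years → 11 July 2008.
  Appellate Stay Credit: +599 days → 2 March 2010.
  Processing Delay Credit: +897 days → 15 August 2012.
  Applicant Delay Offset: −63 days → 13 June 2012.
Terminal disclaimer: CV-282296 expires on the earlier of 26 May 2010 and 13 June 2012.

May 26, 2010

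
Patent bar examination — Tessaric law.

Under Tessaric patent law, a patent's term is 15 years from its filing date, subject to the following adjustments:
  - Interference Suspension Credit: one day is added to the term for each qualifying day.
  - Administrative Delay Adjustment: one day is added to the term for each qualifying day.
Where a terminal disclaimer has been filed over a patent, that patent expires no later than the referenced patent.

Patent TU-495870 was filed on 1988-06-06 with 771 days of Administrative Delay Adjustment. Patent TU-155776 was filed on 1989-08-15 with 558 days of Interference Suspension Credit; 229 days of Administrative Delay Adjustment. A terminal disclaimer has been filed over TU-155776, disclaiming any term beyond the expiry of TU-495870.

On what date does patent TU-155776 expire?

Natural term of TU-155776:
  Base: filing + 15 years → 15 August 2004.
  Interference Suspension Credit: +558 days → 24 February 2006.
  Administrative Delay Adjustment: +229 days → 11 October 2006.
Expiry of referenced patent TU-495870:
  Base: filing + 15 years → 6 June 2003.
  Administrative Delay Adjustment: +771 days → 16 July 2005.
Terminal disclaimer: TU-155776 expires on the earlier of 11 October 2006 and 16 July 2005.

2005-07-16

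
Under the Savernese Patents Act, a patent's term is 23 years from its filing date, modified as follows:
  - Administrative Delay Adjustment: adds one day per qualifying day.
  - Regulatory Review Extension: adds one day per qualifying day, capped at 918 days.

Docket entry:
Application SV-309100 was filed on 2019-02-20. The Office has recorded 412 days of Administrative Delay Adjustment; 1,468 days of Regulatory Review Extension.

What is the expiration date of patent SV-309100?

Base term: filing date + 23 years → 20 February 2042.
Administrative Delay Adjustment: +412 days → 8 April 2043.
Regulatory Review Extension: 1468 days claimed exceeds the 918-day cap, so +918 days → 12 October 2045.

October 12, 2045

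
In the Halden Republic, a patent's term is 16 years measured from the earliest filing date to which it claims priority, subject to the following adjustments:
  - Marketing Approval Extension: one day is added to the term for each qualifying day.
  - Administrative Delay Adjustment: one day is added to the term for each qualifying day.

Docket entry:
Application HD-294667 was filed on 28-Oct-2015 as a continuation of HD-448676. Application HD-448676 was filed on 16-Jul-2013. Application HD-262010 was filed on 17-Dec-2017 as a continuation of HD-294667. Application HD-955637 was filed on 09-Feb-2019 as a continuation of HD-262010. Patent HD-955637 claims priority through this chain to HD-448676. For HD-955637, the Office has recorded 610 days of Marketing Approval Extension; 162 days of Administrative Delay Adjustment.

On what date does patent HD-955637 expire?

August 27, 2031

Earliest priority filing: 16 July 2013.
Base term: 16 July 2013 + 16 years → 16 July 2029.
Marketing Approval Extension: +610 days → 18 March 2031.
Administrative Delay Adjustment: +162 days → 27 August 2031.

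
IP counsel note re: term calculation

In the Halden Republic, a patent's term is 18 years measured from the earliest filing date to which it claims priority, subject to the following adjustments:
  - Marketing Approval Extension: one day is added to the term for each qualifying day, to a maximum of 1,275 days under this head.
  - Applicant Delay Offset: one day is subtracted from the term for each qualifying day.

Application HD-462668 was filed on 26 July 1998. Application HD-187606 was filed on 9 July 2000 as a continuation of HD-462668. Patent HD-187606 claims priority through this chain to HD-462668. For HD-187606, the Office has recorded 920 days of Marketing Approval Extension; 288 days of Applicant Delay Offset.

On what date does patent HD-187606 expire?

Earliest priority filing: 26 July 1998.
Base term: 26 July 1998 + 18 years → 26 July 2016.
Marketing Approval Extension: 920 days (within the 1275-day cap) → +920 days → 1 February 2019.
Applicant Delay Offset: −288 days → 19 April 2018.

April 19, 2018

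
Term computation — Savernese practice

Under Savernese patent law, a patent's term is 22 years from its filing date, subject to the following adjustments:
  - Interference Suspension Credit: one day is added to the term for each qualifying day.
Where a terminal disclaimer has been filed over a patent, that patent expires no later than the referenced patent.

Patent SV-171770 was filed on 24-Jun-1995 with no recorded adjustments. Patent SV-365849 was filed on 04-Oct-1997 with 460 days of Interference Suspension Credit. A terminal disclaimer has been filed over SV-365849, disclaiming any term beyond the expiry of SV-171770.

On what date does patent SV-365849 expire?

June 24, 2017

Natural term of SV-365849:
  Base: filing + 22 years → 4 October 2019.
  Interference Suspension Credit: +460 days → 6 January 2021.
Expiry of referenced patent SV-171770:
  Base: filing + 22 years → 24 June 2017.
Terminal disclaimer: SV-365849 expires on the earlier of 6 January 2021 and 24 June 2017.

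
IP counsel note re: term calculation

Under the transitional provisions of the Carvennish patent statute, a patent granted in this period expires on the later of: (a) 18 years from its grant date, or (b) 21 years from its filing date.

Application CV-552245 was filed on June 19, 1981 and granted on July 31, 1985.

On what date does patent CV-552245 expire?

July 31, 2003

(a) grant + 18 years → 31 July 2003.
(b) filing + 21 years → 19 June 2002.
Later of the two: 31 July 2003.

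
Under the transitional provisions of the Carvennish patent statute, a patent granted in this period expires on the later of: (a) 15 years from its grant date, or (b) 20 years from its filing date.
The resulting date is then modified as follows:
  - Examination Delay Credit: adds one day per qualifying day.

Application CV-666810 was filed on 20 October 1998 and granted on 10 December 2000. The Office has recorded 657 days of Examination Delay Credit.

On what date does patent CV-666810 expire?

(a) grant + 15 years → 10 December 2015.
(b) filing + 20 years → 20 October 2018.
Later of the two: 20 October 2018.
Examination Delay Credit: +657 days → 7 August 2020.

2020-08-07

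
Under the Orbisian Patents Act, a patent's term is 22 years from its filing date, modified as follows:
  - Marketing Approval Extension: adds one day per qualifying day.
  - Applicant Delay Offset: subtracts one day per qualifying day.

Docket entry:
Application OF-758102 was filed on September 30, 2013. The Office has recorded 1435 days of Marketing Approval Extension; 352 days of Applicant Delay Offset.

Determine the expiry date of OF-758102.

Base term: filing date + 22 years → 30 September 2035.
Marketing Approval Extension: +1435 days → 4 September 2039.
Applicant Delay Offset: −352 days → 17 September 2038.

2038-09-17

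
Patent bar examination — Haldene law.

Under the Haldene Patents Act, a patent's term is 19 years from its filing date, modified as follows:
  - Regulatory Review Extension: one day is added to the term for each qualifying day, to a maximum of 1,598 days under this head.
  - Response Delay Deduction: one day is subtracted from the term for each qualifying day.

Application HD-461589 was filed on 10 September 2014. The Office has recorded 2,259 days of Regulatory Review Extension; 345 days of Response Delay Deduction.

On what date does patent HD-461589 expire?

Base term: filing date + 19 years → 10 September 2033.
Regulatory Review Extension: 2259 days claimed exceeds the 1598-day cap, so +1598 days → 25 January 2038.
Response Delay Deduction: −345 days → 14 February 2037.

2037-02-14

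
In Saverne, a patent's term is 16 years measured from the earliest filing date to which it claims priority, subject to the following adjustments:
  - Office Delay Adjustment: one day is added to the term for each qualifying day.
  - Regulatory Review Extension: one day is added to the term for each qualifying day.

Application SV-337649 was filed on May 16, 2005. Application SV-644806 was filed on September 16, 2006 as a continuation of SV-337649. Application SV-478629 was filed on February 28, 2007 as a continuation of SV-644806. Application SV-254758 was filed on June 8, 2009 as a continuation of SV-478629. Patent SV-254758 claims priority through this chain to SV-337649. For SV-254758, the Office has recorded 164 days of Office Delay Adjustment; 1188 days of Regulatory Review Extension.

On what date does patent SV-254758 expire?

January 27, 2025

Earliest priority filing: 16 May 2005.
Base term: 16 May 2005 + 16 years → 16 May 2021.
Office Delay Adjustment: +164 days → 27 October 2021.
Regulatory Review Extension: +1188 days → 27 January 2025.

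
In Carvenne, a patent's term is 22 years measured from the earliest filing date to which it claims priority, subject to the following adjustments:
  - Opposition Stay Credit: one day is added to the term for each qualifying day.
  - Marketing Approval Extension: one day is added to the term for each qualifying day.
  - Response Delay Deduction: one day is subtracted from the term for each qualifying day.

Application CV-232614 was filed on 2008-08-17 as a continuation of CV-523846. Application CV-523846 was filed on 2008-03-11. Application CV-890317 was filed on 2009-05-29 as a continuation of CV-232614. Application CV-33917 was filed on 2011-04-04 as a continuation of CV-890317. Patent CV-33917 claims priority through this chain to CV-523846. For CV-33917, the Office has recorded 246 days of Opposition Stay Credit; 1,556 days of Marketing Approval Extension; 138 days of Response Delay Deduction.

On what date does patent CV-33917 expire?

Earliest priority filing: 11 March 2008.
Base term: 11 March 2008 + 22 years → 11 March 2030.
Opposition Stay Credit: +246 days → 12 November 2030.
Marketing Approval Extension: +1556 days → 15 February 2035.
Response Delay Deduction: −138 days → 30 September 2034.

September 30, 2034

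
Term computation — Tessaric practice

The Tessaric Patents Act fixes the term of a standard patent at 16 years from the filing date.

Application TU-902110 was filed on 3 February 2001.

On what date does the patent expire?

Filing date + 16 years → 3 February 2017.

2017-02-03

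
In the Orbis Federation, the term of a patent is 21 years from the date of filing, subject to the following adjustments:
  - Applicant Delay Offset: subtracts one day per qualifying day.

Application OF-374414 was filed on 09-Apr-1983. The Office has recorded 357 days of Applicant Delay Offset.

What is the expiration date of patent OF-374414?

Base term: filing date + 21 years → 9 April 2004.
Applicant Delay Offset: −357 days → 18 April 2003.

April 18, 2003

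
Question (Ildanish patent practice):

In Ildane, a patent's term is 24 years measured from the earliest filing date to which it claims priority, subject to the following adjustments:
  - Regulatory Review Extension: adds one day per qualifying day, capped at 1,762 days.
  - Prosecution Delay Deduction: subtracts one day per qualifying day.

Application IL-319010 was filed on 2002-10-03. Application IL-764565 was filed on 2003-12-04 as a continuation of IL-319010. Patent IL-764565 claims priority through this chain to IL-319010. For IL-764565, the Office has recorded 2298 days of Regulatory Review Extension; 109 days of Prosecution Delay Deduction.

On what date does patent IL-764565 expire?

April 13, 2031

Earliest priority filing: 3 October 2002.
Base term: 3 October 2002 + 24 years → 3 October 2026.
Regulatory Review Extension: 2298 days claimed exceeds the 1762-day cap, so +1762 days → 31 July 2031.
Prosecution Delay Deduction: −109 days → 13 April 2031.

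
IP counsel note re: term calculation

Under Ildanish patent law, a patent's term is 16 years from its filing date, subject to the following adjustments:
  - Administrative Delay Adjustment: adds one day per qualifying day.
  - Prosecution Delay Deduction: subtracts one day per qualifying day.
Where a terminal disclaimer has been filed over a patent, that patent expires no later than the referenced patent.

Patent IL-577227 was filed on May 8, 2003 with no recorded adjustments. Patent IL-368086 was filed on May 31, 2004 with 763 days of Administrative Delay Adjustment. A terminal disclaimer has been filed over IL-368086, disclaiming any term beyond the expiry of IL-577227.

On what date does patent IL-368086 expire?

May 8, 2019

Natural term of IL-368086:
  Base: filing + 16 years → 31 May 2020.
  Administrative Delay Adjustment: +763 days → 3 July 2022.
Expiry of referenced patent IL-577227:
  Base: filing + 16 years → 8 May 2019.
Terminal disclaimer: IL-368086 expires on the earlier of 3 July 2022 and 8 May 2019.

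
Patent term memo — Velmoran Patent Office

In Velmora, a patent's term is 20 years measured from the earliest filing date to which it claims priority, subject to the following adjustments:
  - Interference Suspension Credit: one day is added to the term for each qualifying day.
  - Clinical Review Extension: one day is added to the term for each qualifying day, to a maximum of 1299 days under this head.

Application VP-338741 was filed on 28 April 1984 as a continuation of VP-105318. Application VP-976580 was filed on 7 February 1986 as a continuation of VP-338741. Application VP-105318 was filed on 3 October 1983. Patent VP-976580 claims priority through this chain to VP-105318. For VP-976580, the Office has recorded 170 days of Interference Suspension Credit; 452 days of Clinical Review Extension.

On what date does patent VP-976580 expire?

June 16, 2005

Earliest priority filing: 3 October 1983.
Base term: 3 October 1983 + 20 years → 3 October 2003.
Interference Suspension Credit: +170 days → 21 March 2004.
Clinical Review Extension: 452 days (within the 1299-day cap) → +452 days → 16 June 2005.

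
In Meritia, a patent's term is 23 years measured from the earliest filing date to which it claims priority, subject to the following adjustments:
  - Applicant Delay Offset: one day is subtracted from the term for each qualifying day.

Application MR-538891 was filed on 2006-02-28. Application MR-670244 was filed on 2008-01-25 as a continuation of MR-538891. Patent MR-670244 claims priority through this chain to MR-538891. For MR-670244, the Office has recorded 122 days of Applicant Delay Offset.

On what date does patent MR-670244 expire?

October 29, 2028

Earliest priority filing: 28 February 2006.
Base term: 28 February 2006 + 23 years → 28 February 2029.
Applicant Delay Offset: −122 days → 29 October 2028.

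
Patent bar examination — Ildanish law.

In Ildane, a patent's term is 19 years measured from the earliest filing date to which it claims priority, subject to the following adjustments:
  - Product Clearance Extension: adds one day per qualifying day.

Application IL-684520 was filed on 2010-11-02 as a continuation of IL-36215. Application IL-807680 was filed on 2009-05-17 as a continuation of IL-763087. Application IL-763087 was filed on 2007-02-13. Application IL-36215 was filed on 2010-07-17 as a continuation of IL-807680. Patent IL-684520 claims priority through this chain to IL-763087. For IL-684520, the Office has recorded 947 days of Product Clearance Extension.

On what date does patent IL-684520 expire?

Earliest priority filing: 13 February 2007.
Base term: 13 February 2007 + 19 years → 13 February 2026.
Product Clearance Extension: +947 days → 17 September 2028.

September 17, 2028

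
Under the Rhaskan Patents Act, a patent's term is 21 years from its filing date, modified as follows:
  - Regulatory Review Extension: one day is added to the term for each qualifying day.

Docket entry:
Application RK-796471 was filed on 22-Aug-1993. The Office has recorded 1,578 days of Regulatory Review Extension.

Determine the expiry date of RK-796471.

December 17, 2018

Base term: filing date + 21 years → 22 August 2014.
Regulatory Review Extension: +1578 days → 17 December 2018.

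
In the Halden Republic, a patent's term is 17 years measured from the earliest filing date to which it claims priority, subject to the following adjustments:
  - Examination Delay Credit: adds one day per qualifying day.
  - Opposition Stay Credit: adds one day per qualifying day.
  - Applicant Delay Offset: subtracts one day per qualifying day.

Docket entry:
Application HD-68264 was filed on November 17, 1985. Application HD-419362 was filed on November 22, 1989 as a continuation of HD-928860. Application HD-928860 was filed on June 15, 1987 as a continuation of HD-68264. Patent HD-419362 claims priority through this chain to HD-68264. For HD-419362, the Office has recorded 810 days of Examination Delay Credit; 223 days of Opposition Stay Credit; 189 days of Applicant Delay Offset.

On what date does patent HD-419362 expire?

2005-03-10

Earliest priority filing: 17 November 1985.
Base term: 17 November 1985 + 17 years → 17 November 2002.
Examination Delay Credit: +810 days → 4 February 2005.
Opposition Stay Credit: +223 days → 15 September 2005.
Applicant Delay Offset: −189 days → 10 March 2005.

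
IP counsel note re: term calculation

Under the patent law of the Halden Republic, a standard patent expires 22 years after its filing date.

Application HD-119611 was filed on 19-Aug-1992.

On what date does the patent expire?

August 19, 2014

Filing date + 22 years → 19 August 2014.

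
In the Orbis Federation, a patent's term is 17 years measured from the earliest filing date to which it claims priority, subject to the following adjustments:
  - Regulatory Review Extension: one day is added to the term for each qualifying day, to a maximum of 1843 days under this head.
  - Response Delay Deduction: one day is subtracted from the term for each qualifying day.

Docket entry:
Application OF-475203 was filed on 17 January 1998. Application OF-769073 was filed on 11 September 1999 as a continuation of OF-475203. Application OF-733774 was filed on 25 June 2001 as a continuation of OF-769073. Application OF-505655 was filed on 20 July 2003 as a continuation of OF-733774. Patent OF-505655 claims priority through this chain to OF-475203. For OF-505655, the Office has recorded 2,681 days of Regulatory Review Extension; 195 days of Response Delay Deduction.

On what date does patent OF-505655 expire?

Earliest priority filing: 17 January 1998.
Base term: 17 January 1998 + 17 years → 17 January 2015.
Regulatory Review Extension: 2681 days claimed exceeds the 1843-day cap, so +1843 days → 3 February 2020.
Response Delay Deduction: −195 days → 23 July 2019.

2019-07-23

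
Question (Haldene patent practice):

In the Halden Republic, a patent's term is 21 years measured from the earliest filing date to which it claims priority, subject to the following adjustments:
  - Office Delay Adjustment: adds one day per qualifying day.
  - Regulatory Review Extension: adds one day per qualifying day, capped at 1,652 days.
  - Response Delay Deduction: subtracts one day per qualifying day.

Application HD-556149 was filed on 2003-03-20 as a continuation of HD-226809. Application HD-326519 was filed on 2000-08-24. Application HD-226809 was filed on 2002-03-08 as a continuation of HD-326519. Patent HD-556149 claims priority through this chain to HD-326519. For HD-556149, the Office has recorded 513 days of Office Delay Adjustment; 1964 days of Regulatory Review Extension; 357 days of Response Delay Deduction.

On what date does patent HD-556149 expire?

2026-08-06

Earliest priority filing: 24 August 2000.
Base term: 24 August 2000 + 21 years → 24 August 2021.
Office Delay Adjustment: +513 days → 19 January 2023.
Regulatory Review Extension: 1964 days claimed exceeds the 1652-day cap, so +1652 days → 29 July 2027.
Response Delay Deduction: −357 days → 6 August 2026.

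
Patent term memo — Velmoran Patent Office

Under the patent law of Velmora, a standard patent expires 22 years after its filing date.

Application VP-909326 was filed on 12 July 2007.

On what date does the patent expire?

Filing date + 22 years → 12 July 2029.

July 12, 2029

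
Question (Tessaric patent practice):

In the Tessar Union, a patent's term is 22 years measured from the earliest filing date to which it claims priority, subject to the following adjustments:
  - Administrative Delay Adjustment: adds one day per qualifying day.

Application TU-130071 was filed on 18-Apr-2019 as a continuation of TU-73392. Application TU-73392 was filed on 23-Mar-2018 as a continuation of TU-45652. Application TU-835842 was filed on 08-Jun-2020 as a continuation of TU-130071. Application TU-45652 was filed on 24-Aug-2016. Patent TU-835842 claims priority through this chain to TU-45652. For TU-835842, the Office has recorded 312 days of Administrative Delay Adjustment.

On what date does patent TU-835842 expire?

Earliest priority filing: 24 August 2016.
Base term: 24 August 2016 + 22 years → 24 August 2038.
Administrative Delay Adjustment: +312 days → 2 July 2039.

July 2, 2039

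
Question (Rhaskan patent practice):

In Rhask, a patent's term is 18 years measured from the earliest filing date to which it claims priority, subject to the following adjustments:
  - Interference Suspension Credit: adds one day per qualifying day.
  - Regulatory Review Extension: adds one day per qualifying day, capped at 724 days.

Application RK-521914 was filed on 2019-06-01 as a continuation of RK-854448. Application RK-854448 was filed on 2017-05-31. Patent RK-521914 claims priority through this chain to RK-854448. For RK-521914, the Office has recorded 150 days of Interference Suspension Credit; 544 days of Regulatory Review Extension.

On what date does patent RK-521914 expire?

2037-04-24

Earliest priority filing: 31 May 2017.
Base term: 31 May 2017 + 18 years → 31 May 2035.
Interference Suspension Credit: +150 days → 28 October 2035.
Regulatory Review Extension: 544 days (within the 724-day cap) → +544 days → 24 April 2037.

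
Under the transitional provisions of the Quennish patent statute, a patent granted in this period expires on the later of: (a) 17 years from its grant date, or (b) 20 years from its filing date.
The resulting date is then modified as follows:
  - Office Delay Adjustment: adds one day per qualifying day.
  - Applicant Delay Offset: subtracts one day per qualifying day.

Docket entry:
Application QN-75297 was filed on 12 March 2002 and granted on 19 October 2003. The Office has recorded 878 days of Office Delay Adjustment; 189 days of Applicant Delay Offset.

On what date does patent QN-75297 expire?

(a) grant + 17 years → 19 October 2020.
(b) filing + 20 years → 12 March 2022.
Later of the two: 12 March 2022.
Office Delay Adjustment: +878 days → 6 August 2024.
Applicant Delay Offset: −189 days → 30 January 2024.

2024-01-30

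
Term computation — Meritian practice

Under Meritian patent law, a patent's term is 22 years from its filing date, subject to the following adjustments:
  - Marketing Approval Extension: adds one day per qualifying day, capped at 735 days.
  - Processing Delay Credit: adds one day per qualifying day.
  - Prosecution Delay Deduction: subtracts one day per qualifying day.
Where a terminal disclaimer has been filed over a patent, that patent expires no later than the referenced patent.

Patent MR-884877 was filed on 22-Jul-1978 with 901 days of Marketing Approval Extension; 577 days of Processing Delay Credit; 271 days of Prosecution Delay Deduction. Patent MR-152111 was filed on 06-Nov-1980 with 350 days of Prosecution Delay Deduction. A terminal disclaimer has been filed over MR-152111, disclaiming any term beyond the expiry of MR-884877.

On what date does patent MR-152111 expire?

November 21, 2001

Natural term of MR-152111:
  Base: filing + 22 years → 6 November 2002.
  Prosecution Delay Deduction: −350 days → 21 November 2001.
Expiry of referenced patent MR-884877:
  Base: filing + 22 years → 22 July 2000.
  Marketing Approval Extension: 901 days claimed exceeds the 735-day cap, so +735 days → 27 July 2002.
  Processing Delay Credit: +577 days → 24 February 2004.
  Prosecution Delay Deduction: −271 days → 29 May 2003.
Terminal disclaimer: MR-152111 expires on the earlier of 21 November 2001 and 29 May 2003.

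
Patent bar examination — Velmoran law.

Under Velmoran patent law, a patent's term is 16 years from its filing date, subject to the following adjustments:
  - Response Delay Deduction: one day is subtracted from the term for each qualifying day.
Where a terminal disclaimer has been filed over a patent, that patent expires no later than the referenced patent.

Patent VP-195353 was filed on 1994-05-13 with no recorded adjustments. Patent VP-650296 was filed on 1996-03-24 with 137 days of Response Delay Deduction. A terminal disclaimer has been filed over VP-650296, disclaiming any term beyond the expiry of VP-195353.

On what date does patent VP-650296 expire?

Natural term of VP-650296:
  Base: filing + 16 years → 24 March 2012.
  Response Delay Deduction: −137 days → 8 November 2011.
Expiry of referenced patent VP-195353:
  Base: filing + 16 years → 13 May 2010.
Terminal disclaimer: VP-650296 expires on the earlier of 8 November 2011 and 13 May 2010.

May 13, 2010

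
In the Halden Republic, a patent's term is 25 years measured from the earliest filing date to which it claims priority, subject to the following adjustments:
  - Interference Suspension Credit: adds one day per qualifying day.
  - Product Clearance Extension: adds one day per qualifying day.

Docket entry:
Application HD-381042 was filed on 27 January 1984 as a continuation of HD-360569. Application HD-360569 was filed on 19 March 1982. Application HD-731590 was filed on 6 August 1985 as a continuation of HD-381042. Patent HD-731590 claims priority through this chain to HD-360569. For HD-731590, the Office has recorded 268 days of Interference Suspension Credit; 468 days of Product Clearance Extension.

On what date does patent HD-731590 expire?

Earliest priority filing: 19 March 1982.
Base term: 19 March 1982 + 25 years → 19 March 2007.
Interference Suspension Credit: +268 days → 12 December 2007.
Product Clearance Extension: +468 days → 24 March 2009.

2009-03-24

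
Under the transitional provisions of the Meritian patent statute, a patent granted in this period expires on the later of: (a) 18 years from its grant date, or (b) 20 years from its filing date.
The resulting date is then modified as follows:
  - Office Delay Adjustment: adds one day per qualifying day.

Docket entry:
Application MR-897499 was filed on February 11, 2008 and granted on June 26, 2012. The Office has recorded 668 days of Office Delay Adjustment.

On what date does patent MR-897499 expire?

2032-04-24

(a) grant + 18 years → 26 June 2030.
(b) filing + 20 years → 11 February 2028.
Later of the two: 26 June 2030.
Office Delay Adjustment: +668 days → 24 April 2032.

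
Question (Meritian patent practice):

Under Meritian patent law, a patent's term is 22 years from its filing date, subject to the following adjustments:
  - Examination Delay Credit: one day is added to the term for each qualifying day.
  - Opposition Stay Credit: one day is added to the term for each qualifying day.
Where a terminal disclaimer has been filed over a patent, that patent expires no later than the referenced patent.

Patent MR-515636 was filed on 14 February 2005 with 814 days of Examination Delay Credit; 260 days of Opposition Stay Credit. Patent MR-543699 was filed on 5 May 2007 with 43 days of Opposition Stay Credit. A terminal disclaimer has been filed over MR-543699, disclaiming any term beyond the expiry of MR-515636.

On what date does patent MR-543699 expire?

2029-06-17

Natural term of MR-543699:
  Base: filing + 22 years → 5 May 2029.
  Opposition Stay Credit: +43 days → 17 June 2029.
Expiry of referenced patent MR-515636:
  Base: filing + 22 years → 14 February 2027.
  Examination Delay Credit: +814 days → 8 May 2029.
  Opposition Stay Credit: +260 days → 23 January 2030.
Terminal disclaimer: MR-543699 expires on the earlier of 17 June 2029 and 23 January 2030.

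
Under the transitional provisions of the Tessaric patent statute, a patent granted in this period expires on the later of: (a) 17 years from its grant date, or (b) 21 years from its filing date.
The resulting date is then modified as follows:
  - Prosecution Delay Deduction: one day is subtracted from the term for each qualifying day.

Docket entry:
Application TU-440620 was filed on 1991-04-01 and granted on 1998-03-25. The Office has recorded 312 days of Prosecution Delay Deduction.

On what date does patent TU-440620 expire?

May 17, 2014

(a) grant + 17 years → 25 March 2015.
(b) filing + 21 years → 1 April 2012.
Later of the two: 25 March 2015.
Prosecution Delay Deduction: −312 days → 17 May 2014.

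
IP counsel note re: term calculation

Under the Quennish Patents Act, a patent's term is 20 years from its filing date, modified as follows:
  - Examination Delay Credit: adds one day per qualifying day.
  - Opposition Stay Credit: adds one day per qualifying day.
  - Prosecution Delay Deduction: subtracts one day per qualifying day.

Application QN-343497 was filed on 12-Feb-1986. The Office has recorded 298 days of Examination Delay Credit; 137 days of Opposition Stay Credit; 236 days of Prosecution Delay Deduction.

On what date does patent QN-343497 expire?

2006-08-30

Base term: filing date + 20 years → 12 February 2006.
Examination Delay Credit: +298 days → 7 December 2006.
Opposition Stay Credit: +137 days → 23 April 2007.
Prosecution Delay Deduction: −236 days → 30 August 2006.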